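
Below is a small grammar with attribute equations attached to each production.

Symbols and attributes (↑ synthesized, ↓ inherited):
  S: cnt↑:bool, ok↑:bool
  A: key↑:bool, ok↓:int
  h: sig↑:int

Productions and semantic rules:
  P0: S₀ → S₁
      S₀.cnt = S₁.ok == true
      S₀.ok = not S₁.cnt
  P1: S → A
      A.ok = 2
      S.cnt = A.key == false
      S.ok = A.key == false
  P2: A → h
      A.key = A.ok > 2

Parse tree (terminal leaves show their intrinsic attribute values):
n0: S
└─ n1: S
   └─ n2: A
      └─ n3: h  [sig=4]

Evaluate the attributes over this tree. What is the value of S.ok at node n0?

false

1. n2.ok = 2  [2]
2. n3.sig = 4  [terminal]
3. n2.key = false  [A.ok > 2]
4. n1.cnt = true  [A.key == false]
5. n1.ok = true  [A.key == false]
6. n0.cnt = true  [S₁.ok == true]
7. n0.ok = false  [not S₁.cnt]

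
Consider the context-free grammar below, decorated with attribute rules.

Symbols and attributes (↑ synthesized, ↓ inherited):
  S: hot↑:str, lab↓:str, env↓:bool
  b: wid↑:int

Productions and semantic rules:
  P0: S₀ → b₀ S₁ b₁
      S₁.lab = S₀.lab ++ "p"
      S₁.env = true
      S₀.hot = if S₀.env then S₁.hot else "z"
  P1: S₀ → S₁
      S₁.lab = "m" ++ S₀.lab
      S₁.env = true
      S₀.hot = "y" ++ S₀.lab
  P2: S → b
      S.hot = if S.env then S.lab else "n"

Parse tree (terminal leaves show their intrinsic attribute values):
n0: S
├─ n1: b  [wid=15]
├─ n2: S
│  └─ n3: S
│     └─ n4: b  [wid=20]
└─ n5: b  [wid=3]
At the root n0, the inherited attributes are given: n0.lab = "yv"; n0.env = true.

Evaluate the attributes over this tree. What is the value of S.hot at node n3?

"myvp"

1. n0.lab = "yv"  [given at root]
2. n0.env = true  [given at root]
3. n1.wid = 15  [terminal]
4. n2.lab = "yvp"  [S₀.lab ++ "p"]
5. n2.env = true  [true]
6. n3.lab = "myvp"  ["m" ++ S₀.lab]
7. n3.env = true  [true]
8. n4.wid = 20  [terminal]
9. n3.hot = "myvp"  [if S.env then S.lab else "n"]
10. n2.hot = "yyvp"  ["y" ++ S₀.lab]
11. n5.wid = 3  [terminal]
12. n0.hot = "yyvp"  [if S₀.env then S₁.hot else "z"]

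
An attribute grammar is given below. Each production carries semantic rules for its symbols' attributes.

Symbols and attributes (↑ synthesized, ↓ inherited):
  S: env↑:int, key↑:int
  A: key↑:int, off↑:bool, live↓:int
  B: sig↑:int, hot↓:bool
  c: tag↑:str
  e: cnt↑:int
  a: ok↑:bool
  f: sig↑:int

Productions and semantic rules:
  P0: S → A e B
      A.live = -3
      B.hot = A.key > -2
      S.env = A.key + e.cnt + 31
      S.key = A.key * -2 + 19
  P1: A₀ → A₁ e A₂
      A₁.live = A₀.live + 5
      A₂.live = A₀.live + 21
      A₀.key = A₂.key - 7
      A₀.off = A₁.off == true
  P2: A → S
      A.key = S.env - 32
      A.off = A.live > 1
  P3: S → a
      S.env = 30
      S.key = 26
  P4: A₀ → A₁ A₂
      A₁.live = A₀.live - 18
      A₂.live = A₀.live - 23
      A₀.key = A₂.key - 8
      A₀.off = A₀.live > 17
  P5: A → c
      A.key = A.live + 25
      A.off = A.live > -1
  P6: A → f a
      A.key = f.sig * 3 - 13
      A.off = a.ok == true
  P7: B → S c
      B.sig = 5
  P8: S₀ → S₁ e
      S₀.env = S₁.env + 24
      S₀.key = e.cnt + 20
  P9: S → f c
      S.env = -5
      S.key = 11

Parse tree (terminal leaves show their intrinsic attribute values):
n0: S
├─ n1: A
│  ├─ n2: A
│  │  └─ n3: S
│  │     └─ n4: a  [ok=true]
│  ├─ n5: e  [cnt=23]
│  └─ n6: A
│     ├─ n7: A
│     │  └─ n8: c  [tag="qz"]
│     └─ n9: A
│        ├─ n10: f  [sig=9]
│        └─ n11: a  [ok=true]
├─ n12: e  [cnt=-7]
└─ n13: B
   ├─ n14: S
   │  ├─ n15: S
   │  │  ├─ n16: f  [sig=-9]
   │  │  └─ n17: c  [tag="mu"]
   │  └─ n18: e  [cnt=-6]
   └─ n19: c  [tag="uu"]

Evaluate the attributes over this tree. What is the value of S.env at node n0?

23

1. n1.live = -3  [-3]
2. n2.live = 2  [A₀.live + 5]
3. n4.ok = true  [terminal]
4. n3.env = 30  [30]
5. n3.key = 26  [26]
6. n2.key = -2  [S.env - 32]
7. n2.off = true  [A.live > 1]
8. n5.cnt = 23  [terminal]
9. n6.live = 18  [A₀.live + 21]
10. n7.live = 0  [A₀.live - 18]
11. n8.tag = "qz"  [terminal]
12. n7.key = 25  [A.live + 25]
13. n7.off = true  [A.live > -1]
14. n9.live = -5  [A₀.live - 23]
15. n10.sig = 9  [terminal]
16. n11.ok = true  [terminal]
17. n9.key = 14  [f.sig * 3 - 13]
18. n9.off = true  [a.ok == true]
19. n6.key = 6  [A₂.key - 8]
20. n6.off = true  [A₀.live > 17]
21. n1.key = -1  [A₂.key - 7]
22. n1.off = true  [A₁.off == true]
23. n12.cnt = -7  [terminal]
24. n13.hot = true  [A.key > -2]
25. n16.sig = -9  [terminal]
26. n17.tag = "mu"  [terminal]
27. n15.env = -5  [-5]
28. n15.key = 11  [11]
29. n18.cnt = -6  [terminal]
30. n14.env = 19  [S₁.env + 24]
31. n14.key = 14  [e.cnt + 20]
32. n19.tag = "uu"  [terminal]
33. n13.sig = 5  [5]
34. n0.env = 23  [A.key + e.cnt + 31]
35. n0.key = 21  [A.key * -2 + 19]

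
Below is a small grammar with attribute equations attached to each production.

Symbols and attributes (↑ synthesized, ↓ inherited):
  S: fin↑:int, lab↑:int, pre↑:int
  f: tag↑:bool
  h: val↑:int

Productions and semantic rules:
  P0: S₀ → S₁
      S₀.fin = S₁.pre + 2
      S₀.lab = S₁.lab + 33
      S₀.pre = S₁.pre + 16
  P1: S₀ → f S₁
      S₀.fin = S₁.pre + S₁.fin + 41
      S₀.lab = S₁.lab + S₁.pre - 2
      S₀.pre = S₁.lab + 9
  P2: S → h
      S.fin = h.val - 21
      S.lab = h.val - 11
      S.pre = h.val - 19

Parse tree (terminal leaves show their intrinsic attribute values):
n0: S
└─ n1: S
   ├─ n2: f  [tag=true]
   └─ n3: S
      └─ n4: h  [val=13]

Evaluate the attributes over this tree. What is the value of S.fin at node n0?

13

1. n2.tag = true  [terminal]
2. n4.val = 13  [terminal]
3. n3.fin = -8  [h.val - 21]
4. n3.lab = 2  [h.val - 11]
5. n3.pre = -6  [h.val - 19]
6. n1.fin = 27  [S₁.pre + S₁.fin + 41]
7. n1.lab = -6  [S₁.lab + S₁.pre - 2]
8. n1.pre = 11  [S₁.lab + 9]
9. n0.fin = 13  [S₁.pre + 2]
10. n0.lab = 27  [S₁.lab + 33]
11. n0.pre = 27  [S₁.pre + 16]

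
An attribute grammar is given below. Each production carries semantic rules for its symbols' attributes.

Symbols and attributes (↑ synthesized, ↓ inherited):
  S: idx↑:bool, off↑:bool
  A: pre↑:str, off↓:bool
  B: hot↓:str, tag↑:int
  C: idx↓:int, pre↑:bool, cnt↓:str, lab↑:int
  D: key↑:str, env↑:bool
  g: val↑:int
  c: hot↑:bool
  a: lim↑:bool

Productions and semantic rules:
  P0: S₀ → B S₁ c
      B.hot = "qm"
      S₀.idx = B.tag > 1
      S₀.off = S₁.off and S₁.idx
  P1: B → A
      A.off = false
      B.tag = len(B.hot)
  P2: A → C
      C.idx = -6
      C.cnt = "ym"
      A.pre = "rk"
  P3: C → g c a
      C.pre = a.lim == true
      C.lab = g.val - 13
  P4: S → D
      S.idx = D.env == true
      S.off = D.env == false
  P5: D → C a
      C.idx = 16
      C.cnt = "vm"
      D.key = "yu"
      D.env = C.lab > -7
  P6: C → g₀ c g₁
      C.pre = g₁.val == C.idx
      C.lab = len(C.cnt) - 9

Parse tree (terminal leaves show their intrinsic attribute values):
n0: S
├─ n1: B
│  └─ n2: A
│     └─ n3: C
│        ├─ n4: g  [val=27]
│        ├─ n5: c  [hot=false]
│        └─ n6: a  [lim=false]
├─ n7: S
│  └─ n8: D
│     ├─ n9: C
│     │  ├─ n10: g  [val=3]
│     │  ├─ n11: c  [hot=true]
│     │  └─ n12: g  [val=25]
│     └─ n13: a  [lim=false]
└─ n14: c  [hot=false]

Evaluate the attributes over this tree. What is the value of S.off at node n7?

true

1. n1.hot = "qm"  ["qm"]
2. n2.off = false  [false]
3. n3.idx = -6  [-6]
4. n3.cnt = "ym"  ["ym"]
5. n4.val = 27  [terminal]
6. n5.hot = false  [terminal]
7. n6.lim = false  [terminal]
8. n3.pre = false  [a.lim == true]
9. n3.lab = 14  [g.val - 13]
10. n2.pre = "rk"  ["rk"]
11. n1.tag = 2  [len(B.hot)]
12. n9.idx = 16  [16]
13. n9.cnt = "vm"  ["vm"]
14. n10.val = 3  [terminal]
15. n11.hot = true  [terminal]
16. n12.val = 25  [terminal]
17. n9.pre = false  [g₁.val == C.idx]
18. n9.lab = -7  [len(C.cnt) - 9]
19. n13.lim = false  [terminal]
20. n8.key = "yu"  ["yu"]
21. n8.env = false  [C.lab > -7]
22. n7.idx = false  [D.env == true]
23. n7.off = true  [D.env == false]
24. n14.hot = false  [terminal]
25. n0.idx = true  [B.tag > 1]
26. n0.off = false  [S₁.off and S₁.idx]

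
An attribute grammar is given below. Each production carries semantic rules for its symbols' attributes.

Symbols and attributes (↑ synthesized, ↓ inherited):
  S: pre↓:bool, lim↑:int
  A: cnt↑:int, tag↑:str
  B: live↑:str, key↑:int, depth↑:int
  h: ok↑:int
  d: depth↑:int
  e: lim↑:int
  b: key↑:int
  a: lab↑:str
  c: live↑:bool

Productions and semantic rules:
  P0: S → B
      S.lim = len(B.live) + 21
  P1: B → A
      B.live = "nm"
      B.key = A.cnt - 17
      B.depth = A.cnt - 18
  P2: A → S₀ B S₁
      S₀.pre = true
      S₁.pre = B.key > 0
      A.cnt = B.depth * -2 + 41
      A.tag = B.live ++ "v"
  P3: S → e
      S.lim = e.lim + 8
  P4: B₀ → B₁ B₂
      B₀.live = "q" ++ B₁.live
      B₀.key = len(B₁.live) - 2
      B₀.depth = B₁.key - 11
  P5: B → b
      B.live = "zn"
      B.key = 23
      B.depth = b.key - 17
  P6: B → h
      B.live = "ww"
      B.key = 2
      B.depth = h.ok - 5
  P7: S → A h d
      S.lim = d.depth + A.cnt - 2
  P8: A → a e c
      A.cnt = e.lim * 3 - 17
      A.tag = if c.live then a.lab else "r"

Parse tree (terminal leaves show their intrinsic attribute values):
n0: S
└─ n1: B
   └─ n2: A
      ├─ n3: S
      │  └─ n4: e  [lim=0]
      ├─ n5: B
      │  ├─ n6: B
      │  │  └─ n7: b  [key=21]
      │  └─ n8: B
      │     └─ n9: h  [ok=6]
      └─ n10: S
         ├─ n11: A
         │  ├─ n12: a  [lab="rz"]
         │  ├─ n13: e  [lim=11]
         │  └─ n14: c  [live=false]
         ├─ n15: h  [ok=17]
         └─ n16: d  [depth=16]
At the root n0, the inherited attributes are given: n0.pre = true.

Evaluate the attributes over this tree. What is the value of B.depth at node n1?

-1

1. n0.pre = true  [given at root]
2. n3.pre = true  [true]
3. n4.lim = 0  [terminal]
4. n3.lim = 8  [e.lim + 8]
5. n7.key = 21  [terminal]
6. n6.live = "zn"  ["zn"]
7. n6.key = 23  [23]
8. n6.depth = 4  [b.key - 17]
9. n9.ok = 6  [terminal]
10. n8.live = "ww"  ["ww"]
11. n8.key = 2  [2]
12. n8.depth = 1  [h.ok - 5]
13. n5.live = "qzn"  ["q" ++ B₁.live]
14. n5.key = 0  [len(B₁.live) - 2]
15. n5.depth = 12  [B₁.key - 11]
16. n10.pre = false  [B.key > 0]
17. n12.lab = "rz"  [terminal]
18. n13.lim = 11  [terminal]
19. n14.live = false  [terminal]
20. n11.cnt = 16  [e.lim * 3 - 17]
21. n11.tag = "r"  [if c.live then a.lab else "r"]
22. n15.ok = 17  [terminal]
23. n16.depth = 16  [terminal]
24. n10.lim = 30  [d.depth + A.cnt - 2]
25. n2.cnt = 17  [B.depth * -2 + 41]
26. n2.tag = "qznv"  [B.live ++ "v"]
27. n1.live = "nm"  ["nm"]
28. n1.key = 0  [A.cnt - 17]
29. n1.depth = -1  [A.cnt - 18]
30. n0.lim = 23  [len(B.live) + 21]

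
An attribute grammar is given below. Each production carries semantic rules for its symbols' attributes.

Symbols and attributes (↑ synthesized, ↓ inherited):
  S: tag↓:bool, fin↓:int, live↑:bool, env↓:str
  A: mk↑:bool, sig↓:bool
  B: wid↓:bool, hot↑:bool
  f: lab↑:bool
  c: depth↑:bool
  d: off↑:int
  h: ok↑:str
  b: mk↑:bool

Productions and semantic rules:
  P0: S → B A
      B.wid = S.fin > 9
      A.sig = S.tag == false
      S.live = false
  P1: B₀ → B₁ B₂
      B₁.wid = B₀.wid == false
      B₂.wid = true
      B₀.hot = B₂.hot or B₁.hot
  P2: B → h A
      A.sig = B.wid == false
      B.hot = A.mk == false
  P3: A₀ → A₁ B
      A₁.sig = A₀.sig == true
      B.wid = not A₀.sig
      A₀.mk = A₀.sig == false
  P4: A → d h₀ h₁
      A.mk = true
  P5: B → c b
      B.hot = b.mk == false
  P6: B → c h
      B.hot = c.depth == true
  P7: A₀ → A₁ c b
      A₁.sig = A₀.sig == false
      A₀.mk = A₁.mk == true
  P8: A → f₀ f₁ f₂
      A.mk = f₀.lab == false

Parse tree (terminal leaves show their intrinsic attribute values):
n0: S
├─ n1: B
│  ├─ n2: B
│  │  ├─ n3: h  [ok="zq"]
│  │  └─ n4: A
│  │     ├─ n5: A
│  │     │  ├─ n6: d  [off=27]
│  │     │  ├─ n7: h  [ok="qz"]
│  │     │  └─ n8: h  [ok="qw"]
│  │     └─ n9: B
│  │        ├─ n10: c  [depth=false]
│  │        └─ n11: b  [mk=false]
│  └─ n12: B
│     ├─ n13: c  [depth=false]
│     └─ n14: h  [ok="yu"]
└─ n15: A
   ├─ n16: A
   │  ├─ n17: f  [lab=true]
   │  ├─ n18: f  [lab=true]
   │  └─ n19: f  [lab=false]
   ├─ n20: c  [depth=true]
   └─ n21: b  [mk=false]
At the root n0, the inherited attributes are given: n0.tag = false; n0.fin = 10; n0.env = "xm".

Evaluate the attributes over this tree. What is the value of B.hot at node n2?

1. n0.tag = false  [given at root]
2. n0.fin = 10  [given at root]
3. n0.env = "xm"  [given at root]
4. n1.wid = true  [S.fin > 9]
5. n2.wid = false  [B₀.wid == false]
6. n3.ok = "zq"  [terminal]
7. n4.sig = true  [B.wid == false]
8. n5.sig = true  [A₀.sig == true]
9. n6.off = 27  [terminal]
10. n7.ok = "qz"  [terminal]
11. n8.ok = "qw"  [terminal]
12. n5.mk = true  [true]
13. n9.wid = false  [not A₀.sig]
14. n10.depth = false  [terminal]
15. n11.mk = false  [terminal]
16. n9.hot = true  [b.mk == false]
17. n4.mk = false  [A₀.sig == false]
18. n2.hot = true  [A.mk == false]
19. n12.wid = true  [true]
20. n13.depth = false  [terminal]
21. n14.ok = "yu"  [terminal]
22. n12.hot = false  [c.depth == true]
23. n1.hot = true  [B₂.hot or B₁.hot]
24. n15.sig = true  [S.tag == false]
25. n16.sig = false  [A₀.sig == false]
26. n17.lab = true  [terminal]
27. n18.lab = true  [terminal]
28. n19.lab = false  [terminal]
29. n16.mk = false  [f₀.lab == false]
30. n20.depth = true  [terminal]
31. n21.mk = false  [terminal]
32. n15.mk = false  [A₁.mk == true]
33. n0.live = false  [false]

true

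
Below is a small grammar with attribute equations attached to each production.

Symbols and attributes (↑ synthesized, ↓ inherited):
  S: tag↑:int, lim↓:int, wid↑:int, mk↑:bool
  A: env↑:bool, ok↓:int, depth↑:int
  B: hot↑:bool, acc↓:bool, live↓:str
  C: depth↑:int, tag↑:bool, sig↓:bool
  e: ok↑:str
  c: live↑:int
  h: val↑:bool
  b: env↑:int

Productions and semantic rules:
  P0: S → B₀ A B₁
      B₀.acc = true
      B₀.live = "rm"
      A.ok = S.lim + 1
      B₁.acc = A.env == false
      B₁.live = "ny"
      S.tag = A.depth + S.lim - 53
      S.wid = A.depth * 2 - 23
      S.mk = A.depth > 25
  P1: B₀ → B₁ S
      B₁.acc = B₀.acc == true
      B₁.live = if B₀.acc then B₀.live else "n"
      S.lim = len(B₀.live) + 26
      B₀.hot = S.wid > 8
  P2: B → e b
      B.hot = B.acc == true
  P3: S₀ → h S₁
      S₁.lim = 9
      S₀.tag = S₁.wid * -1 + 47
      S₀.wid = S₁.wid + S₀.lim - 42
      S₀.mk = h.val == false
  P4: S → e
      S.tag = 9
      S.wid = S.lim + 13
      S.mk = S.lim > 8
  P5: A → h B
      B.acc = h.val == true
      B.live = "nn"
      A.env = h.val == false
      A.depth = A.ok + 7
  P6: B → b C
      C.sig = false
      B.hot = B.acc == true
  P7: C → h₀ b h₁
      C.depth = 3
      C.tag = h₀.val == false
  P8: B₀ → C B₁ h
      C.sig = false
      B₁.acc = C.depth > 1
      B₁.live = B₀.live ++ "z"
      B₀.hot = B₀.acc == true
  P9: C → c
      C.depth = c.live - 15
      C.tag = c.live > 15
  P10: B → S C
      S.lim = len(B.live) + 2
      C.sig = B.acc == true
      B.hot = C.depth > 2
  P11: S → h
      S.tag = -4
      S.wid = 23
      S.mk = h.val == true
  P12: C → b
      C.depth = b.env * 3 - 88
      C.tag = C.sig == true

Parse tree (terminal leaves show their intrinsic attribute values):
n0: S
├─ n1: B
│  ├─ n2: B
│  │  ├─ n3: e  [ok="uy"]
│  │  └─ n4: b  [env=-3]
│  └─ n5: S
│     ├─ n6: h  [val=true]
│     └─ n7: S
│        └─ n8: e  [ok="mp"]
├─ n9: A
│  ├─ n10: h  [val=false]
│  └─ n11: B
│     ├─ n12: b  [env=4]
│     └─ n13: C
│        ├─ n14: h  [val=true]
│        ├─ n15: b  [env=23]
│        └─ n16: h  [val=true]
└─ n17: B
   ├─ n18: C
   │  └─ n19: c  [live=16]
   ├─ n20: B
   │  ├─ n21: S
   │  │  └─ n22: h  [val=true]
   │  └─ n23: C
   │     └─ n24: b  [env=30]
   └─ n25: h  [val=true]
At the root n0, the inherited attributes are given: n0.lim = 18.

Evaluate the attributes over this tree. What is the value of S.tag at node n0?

-9

1. n0.lim = 18  [given at root]
2. n1.acc = true  [true]
3. n1.live = "rm"  ["rm"]
4. n2.acc = true  [B₀.acc == true]
5. n2.live = "rm"  [if B₀.acc then B₀.live else "n"]
6. n3.ok = "uy"  [terminal]
7. n4.env = -3  [terminal]
8. n2.hot = true  [B.acc == true]
9. n5.lim = 28  [len(B₀.live) + 26]
10. n6.val = true  [terminal]
11. n7.lim = 9  [9]
12. n8.ok = "mp"  [terminal]
13. n7.tag = 9  [9]
14. n7.wid = 22  [S.lim + 13]
15. n7.mk = true  [S.lim > 8]
16. n5.tag = 25  [S₁.wid * -1 + 47]
17. n5.wid = 8  [S₁.wid + S₀.lim - 42]
18. n5.mk = false  [h.val == false]
19. n1.hot = false  [S.wid > 8]
20. n9.ok = 19  [S.lim + 1]
21. n10.val = false  [terminal]
22. n11.acc = false  [h.val == true]
23. n11.live = "nn"  ["nn"]
24. n12.env = 4  [terminal]
25. n13.sig = false  [false]
26. n14.val = true  [terminal]
27. n15.env = 23  [terminal]
28. n16.val = true  [terminal]
29. n13.depth = 3  [3]
30. n13.tag = false  [h₀.val == false]
31. n11.hot = false  [B.acc == true]
32. n9.env = true  [h.val == false]
33. n9.depth = 26  [A.ok + 7]
34. n17.acc = false  [A.env == false]
35. n17.live = "ny"  ["ny"]
36. n18.sig = false  [false]
37. n19.live = 16  [terminal]
38. n18.depth = 1  [c.live - 15]
39. n18.tag = true  [c.live > 15]
40. n20.acc = false  [C.depth > 1]
41. n20.live = "nyz"  [B₀.live ++ "z"]
42. n21.lim = 5  [len(B.live) + 2]
43. n22.val = true  [terminal]
44. n21.tag = -4  [-4]
45. n21.wid = 23  [23]
46. n21.mk = true  [h.val == true]
47. n23.sig = false  [B.acc == true]
48. n24.env = 30  [terminal]
49. n23.depth = 2  [b.env * 3 - 88]
50. n23.tag = false  [C.sig == true]
51. n20.hot = false  [C.depth > 2]
52. n25.val = true  [terminal]
53. n17.hot = false  [B₀.acc == true]
54. n0.tag = -9  [A.depth + S.lim - 53]
55. n0.wid = 29  [A.depth * 2 - 23]
56. n0.mk = true  [A.depth > 25]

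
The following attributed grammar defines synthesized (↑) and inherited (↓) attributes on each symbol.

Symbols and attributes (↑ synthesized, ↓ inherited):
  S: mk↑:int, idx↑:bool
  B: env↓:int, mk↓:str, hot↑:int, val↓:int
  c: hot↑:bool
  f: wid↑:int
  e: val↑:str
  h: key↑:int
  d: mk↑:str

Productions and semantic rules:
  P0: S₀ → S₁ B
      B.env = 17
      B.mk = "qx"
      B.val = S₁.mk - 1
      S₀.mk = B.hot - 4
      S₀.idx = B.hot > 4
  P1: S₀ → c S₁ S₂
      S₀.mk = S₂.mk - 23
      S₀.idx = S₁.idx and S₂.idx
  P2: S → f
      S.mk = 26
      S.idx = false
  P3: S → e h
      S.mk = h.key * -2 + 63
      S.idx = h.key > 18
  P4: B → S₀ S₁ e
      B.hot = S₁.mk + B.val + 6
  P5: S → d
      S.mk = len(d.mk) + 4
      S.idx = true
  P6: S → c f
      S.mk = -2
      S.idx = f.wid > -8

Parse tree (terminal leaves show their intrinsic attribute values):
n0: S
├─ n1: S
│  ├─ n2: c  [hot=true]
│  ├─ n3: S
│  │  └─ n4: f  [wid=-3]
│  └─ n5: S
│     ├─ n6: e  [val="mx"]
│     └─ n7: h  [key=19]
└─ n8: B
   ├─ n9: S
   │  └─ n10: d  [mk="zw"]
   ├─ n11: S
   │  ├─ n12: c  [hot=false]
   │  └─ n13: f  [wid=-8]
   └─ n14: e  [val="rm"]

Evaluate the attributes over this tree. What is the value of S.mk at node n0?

1

1. n2.hot = true  [terminal]
2. n4.wid = -3  [terminal]
3. n3.mk = 26  [26]
4. n3.idx = false  [false]
5. n6.val = "mx"  [terminal]
6. n7.key = 19  [terminal]
7. n5.mk = 25  [h.key * -2 + 63]
8. n5.idx = true  [h.key > 18]
9. n1.mk = 2  [S₂.mk - 23]
10. n1.idx = false  [S₁.idx and S₂.idx]
11. n8.env = 17  [17]
12. n8.mk = "qx"  ["qx"]
13. n8.val = 1  [S₁.mk - 1]
14. n10.mk = "zw"  [terminal]
15. n9.mk = 6  [len(d.mk) + 4]
16. n9.idx = true  [true]
17. n12.hot = false  [terminal]
18. n13.wid = -8  [terminal]
19. n11.mk = -2  [-2]
20. n11.idx = false  [f.wid > -8]
21. n14.val = "rm"  [terminal]
22. n8.hot = 5  [S₁.mk + B.val + 6]
23. n0.mk = 1  [B.hot - 4]
24. n0.idx = true  [B.hot > 4]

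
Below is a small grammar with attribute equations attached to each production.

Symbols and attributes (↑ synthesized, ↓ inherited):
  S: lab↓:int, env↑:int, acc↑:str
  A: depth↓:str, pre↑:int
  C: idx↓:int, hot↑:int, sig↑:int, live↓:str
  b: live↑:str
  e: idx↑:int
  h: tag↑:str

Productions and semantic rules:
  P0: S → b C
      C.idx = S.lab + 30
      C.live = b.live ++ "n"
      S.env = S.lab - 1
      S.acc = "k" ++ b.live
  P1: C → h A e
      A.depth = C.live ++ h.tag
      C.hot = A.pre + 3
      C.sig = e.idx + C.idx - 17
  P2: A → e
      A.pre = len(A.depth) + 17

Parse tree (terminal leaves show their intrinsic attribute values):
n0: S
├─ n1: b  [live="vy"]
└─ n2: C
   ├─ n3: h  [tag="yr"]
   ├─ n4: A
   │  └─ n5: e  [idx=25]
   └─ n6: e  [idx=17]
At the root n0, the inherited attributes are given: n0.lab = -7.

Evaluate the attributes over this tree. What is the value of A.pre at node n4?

22

1. n0.lab = -7  [given at root]
2. n1.live = "vy"  [terminal]
3. n2.idx = 23  [S.lab + 30]
4. n2.live = "vyn"  [b.live ++ "n"]
5. n3.tag = "yr"  [terminal]
6. n4.depth = "vynyr"  [C.live ++ h.tag]
7. n5.idx = 25  [terminal]
8. n4.pre = 22  [len(A.depth) + 17]
9. n6.idx = 17  [terminal]
10. n2.hot = 25  [A.pre + 3]
11. n2.sig = 23  [e.idx + C.idx - 17]
12. n0.env = -8  [S.lab - 1]
13. n0.acc = "kvy"  ["k" ++ b.live]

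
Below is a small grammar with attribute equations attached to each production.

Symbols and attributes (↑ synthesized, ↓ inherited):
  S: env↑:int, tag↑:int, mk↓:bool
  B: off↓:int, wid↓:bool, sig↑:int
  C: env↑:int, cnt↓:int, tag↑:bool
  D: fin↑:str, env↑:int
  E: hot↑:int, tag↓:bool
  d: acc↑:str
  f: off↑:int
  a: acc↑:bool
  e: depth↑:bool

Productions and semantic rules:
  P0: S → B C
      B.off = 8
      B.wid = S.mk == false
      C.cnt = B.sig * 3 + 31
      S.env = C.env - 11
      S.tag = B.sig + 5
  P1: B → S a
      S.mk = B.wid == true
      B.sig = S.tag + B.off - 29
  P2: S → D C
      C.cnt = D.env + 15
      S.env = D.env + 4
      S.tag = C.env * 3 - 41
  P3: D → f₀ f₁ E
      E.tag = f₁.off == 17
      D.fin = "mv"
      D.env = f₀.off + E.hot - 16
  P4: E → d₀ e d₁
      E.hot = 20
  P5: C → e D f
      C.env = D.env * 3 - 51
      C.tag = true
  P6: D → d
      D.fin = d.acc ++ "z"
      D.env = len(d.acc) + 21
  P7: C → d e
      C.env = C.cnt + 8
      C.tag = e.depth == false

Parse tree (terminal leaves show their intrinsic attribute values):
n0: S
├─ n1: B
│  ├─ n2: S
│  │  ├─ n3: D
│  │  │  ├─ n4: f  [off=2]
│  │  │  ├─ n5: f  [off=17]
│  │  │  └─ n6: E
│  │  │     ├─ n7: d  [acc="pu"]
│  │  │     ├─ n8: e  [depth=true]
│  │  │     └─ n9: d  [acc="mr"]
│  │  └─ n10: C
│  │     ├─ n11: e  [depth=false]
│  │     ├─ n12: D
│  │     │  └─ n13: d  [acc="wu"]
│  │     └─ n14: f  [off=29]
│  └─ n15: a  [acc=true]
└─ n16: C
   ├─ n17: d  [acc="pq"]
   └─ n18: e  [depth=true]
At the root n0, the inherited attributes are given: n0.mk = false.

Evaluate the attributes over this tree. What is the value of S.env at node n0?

4

1. n0.mk = false  [given at root]
2. n1.off = 8  [8]
3. n1.wid = true  [S.mk == false]
4. n2.mk = true  [B.wid == true]
5. n4.off = 2  [terminal]
6. n5.off = 17  [terminal]
7. n6.tag = true  [f₁.off == 17]
8. n7.acc = "pu"  [terminal]
9. n8.depth = true  [terminal]
10. n9.acc = "mr"  [terminal]
11. n6.hot = 20  [20]
12. n3.fin = "mv"  ["mv"]
13. n3.env = 6  [f₀.off + E.hot - 16]
14. n10.cnt = 21  [D.env + 15]
15. n11.depth = false  [terminal]
16. n13.acc = "wu"  [terminal]
17. n12.fin = "wuz"  [d.acc ++ "z"]
18. n12.env = 23  [len(d.acc) + 21]
19. n14.off = 29  [terminal]
20. n10.env = 18  [D.env * 3 - 51]
21. n10.tag = true  [true]
22. n2.env = 10  [D.env + 4]
23. n2.tag = 13  [C.env * 3 - 41]
24. n15.acc = true  [terminal]
25. n1.sig = -8  [S.tag + B.off - 29]
26. n16.cnt = 7  [B.sig * 3 + 31]
27. n17.acc = "pq"  [terminal]
28. n18.depth = true  [terminal]
29. n16.env = 15  [C.cnt + 8]
30. n16.tag = false  [e.depth == false]
31. n0.env = 4  [C.env - 11]
32. n0.tag = -3  [B.sig + 5]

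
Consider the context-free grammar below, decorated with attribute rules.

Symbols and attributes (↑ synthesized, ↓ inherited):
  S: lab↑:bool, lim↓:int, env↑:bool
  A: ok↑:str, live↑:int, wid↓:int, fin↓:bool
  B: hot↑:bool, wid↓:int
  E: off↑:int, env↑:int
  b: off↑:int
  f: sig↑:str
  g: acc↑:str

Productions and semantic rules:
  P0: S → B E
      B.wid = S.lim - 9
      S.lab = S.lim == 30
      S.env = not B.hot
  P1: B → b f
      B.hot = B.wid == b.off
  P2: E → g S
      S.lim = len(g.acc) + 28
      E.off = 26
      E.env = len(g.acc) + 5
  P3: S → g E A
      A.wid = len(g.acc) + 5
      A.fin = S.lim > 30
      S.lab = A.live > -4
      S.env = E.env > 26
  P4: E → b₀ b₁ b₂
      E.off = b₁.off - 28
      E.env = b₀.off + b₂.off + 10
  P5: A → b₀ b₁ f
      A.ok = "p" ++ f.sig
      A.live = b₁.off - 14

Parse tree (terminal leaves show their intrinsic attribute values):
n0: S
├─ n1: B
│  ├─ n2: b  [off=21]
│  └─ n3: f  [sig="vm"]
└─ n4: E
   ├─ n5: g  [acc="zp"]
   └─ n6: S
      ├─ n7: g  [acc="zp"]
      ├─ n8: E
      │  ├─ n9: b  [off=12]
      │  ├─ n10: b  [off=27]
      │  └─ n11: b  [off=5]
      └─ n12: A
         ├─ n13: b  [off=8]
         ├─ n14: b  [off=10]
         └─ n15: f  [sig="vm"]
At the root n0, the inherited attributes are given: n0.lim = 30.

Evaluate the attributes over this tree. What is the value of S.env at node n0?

false

1. n0.lim = 30  [given at root]
2. n1.wid = 21  [S.lim - 9]
3. n2.off = 21  [terminal]
4. n3.sig = "vm"  [terminal]
5. n1.hot = true  [B.wid == b.off]
6. n5.acc = "zp"  [terminal]
7. n6.lim = 30  [len(g.acc) + 28]
8. n7.acc = "zp"  [terminal]
9. n9.off = 12  [terminal]
10. n10.off = 27  [terminal]
11. n11.off = 5  [terminal]
12. n8.off = -1  [b₁.off - 28]
13. n8.env = 27  [b₀.off + b₂.off + 10]
14. n12.wid = 7  [len(g.acc) + 5]
15. n12.fin = false  [S.lim > 30]
16. n13.off = 8  [terminal]
17. n14.off = 10  [terminal]
18. n15.sig = "vm"  [terminal]
19. n12.ok = "pvm"  ["p" ++ f.sig]
20. n12.live = -4  [b₁.off - 14]
21. n6.lab = false  [A.live > -4]
22. n6.env = true  [E.env > 26]
23. n4.off = 26  [26]
24. n4.env = 7  [len(g.acc) + 5]
25. n0.lab = true  [S.lim == 30]
26. n0.env = false  [not B.hot]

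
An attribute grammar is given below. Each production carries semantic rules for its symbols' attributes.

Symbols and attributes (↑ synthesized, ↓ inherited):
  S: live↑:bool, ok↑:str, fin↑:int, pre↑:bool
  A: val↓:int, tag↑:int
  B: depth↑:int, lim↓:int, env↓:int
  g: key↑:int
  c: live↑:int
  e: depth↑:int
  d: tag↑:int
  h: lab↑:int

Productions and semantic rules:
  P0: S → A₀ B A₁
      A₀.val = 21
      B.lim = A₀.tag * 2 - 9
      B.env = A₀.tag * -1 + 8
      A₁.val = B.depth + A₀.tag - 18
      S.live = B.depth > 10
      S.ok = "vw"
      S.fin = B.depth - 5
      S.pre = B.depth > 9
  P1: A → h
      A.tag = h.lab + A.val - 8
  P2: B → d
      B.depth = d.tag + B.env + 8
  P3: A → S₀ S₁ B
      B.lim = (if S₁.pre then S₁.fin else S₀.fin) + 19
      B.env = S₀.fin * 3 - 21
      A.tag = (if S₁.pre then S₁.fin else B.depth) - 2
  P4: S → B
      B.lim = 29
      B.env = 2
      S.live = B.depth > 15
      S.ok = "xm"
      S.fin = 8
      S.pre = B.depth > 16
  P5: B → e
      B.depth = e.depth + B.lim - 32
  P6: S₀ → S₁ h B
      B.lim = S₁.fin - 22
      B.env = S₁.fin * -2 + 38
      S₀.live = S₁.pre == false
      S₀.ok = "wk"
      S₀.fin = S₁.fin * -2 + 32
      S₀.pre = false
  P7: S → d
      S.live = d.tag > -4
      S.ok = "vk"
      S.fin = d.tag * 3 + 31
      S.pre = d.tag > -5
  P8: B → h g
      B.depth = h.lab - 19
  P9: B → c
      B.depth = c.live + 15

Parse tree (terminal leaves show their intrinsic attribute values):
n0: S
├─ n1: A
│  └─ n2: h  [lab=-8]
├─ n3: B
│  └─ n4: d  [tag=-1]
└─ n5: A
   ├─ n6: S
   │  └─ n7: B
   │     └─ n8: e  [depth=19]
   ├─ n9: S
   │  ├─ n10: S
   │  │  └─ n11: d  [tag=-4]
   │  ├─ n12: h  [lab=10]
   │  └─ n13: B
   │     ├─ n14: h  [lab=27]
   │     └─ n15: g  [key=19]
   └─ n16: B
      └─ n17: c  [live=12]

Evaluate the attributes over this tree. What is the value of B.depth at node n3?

1. n1.val = 21  [21]
2. n2.lab = -8  [terminal]
3. n1.tag = 5  [h.lab + A.val - 8]
4. n3.lim = 1  [A₀.tag * 2 - 9]
5. n3.env = 3  [A₀.tag * -1 + 8]
6. n4.tag = -1  [terminal]
7. n3.depth = 10  [d.tag + B.env + 8]
8. n5.val = -3  [B.depth + A₀.tag - 18]
9. n7.lim = 29  [29]
10. n7.env = 2  [2]
11. n8.depth = 19  [terminal]
12. n7.depth = 16  [e.depth + B.lim - 32]
13. n6.live = true  [B.depth > 15]
14. n6.ok = "xm"  ["xm"]
15. n6.fin = 8  [8]
16. n6.pre = false  [B.depth > 16]
17. n11.tag = -4  [terminal]
18. n10.live = false  [d.tag > -4]
19. n10.ok = "vk"  ["vk"]
20. n10.fin = 19  [d.tag * 3 + 31]
21. n10.pre = true  [d.tag > -5]
22. n12.lab = 10  [terminal]
23. n13.lim = -3  [S₁.fin - 22]
24. n13.env = 0  [S₁.fin * -2 + 38]
25. n14.lab = 27  [terminal]
26. n15.key = 19  [terminal]
27. n13.depth = 8  [h.lab - 19]
28. n9.live = false  [S₁.pre == false]
29. n9.ok = "wk"  ["wk"]
30. n9.fin = -6  [S₁.fin * -2 + 32]
31. n9.pre = false  [false]
32. n16.lim = 27  [(if S₁.pre then S₁.fin else S₀.fin) + 19]
33. n16.env = 3  [S₀.fin * 3 - 21]
34. n17.live = 12  [terminal]
35. n16.depth = 27  [c.live + 15]
36. n5.tag = 25  [(if S₁.pre then S₁.fin else B.depth) - 2]
37. n0.live = false  [B.depth > 10]
38. n0.ok = "vw"  ["vw"]
39. n0.fin = 5  [B.depth - 5]
40. n0.pre = true  [B.depth > 9]

10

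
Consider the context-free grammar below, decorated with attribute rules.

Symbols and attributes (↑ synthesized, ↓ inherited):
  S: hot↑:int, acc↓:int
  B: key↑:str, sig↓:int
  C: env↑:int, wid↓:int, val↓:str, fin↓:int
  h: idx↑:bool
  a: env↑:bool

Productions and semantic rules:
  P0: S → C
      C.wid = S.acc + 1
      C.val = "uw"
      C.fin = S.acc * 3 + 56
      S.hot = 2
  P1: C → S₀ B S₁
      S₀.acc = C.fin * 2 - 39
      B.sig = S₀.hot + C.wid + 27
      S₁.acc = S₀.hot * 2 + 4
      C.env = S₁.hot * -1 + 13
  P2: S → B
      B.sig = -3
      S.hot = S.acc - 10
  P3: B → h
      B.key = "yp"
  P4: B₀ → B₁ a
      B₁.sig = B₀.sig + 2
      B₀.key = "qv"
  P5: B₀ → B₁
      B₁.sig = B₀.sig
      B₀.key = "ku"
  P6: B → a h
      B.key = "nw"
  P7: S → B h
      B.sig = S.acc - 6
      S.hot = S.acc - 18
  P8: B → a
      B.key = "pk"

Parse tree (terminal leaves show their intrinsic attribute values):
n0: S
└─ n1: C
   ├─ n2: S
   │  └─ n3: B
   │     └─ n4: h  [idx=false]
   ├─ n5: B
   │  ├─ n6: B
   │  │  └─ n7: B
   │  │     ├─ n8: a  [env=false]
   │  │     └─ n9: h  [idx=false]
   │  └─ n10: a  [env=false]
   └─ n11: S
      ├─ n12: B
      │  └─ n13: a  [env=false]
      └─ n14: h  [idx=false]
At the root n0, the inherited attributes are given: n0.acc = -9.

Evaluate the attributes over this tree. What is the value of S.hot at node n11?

4

1. n0.acc = -9  [given at root]
2. n1.wid = -8  [S.acc + 1]
3. n1.val = "uw"  ["uw"]
4. n1.fin = 29  [S.acc * 3 + 56]
5. n2.acc = 19  [C.fin * 2 - 39]
6. n3.sig = -3  [-3]
7. n4.idx = false  [terminal]
8. n3.key = "yp"  ["yp"]
9. n2.hot = 9  [S.acc - 10]
10. n5.sig = 28  [S₀.hot + C.wid + 27]
11. n6.sig = 30  [B₀.sig + 2]
12. n7.sig = 30  [B₀.sig]
13. n8.env = false  [terminal]
14. n9.idx = false  [terminal]
15. n7.key = "nw"  ["nw"]
16. n6.key = "ku"  ["ku"]
17. n10.env = false  [terminal]
18. n5.key = "qv"  ["qv"]
19. n11.acc = 22  [S₀.hot * 2 + 4]
20. n12.sig = 16  [S.acc - 6]
21. n13.env = false  [terminal]
22. n12.key = "pk"  ["pk"]
23. n14.idx = false  [terminal]
24. n11.hot = 4  [S.acc - 18]
25. n1.env = 9  [S₁.hot * -1 + 13]
26. n0.hot = 2  [2]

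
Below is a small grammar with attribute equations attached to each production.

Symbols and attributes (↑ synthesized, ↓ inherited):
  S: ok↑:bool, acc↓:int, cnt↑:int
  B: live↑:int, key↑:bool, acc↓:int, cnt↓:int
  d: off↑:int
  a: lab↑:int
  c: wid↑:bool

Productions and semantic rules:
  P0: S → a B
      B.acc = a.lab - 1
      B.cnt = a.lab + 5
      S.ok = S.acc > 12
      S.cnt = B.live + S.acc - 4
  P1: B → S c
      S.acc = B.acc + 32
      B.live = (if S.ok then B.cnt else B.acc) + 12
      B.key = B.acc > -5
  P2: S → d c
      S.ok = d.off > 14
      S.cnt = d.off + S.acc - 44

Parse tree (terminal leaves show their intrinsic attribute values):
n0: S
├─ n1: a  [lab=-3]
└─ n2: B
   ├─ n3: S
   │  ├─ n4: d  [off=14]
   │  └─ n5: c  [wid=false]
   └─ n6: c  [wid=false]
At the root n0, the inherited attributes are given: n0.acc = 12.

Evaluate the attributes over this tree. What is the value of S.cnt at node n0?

16

1. n0.acc = 12  [given at root]
2. n1.lab = -3  [terminal]
3. n2.acc = -4  [a.lab - 1]
4. n2.cnt = 2  [a.lab + 5]
5. n3.acc = 28  [B.acc + 32]
6. n4.off = 14  [terminal]
7. n5.wid = false  [terminal]
8. n3.ok = false  [d.off > 14]
9. n3.cnt = -2  [d.off + S.acc - 44]
10. n6.wid = false  [terminal]
11. n2.live = 8  [(if S.ok then B.cnt else B.acc) + 12]
12. n2.key = true  [B.acc > -5]
13. n0.ok = false  [S.acc > 12]
14. n0.cnt = 16  [B.live + S.acc - 4]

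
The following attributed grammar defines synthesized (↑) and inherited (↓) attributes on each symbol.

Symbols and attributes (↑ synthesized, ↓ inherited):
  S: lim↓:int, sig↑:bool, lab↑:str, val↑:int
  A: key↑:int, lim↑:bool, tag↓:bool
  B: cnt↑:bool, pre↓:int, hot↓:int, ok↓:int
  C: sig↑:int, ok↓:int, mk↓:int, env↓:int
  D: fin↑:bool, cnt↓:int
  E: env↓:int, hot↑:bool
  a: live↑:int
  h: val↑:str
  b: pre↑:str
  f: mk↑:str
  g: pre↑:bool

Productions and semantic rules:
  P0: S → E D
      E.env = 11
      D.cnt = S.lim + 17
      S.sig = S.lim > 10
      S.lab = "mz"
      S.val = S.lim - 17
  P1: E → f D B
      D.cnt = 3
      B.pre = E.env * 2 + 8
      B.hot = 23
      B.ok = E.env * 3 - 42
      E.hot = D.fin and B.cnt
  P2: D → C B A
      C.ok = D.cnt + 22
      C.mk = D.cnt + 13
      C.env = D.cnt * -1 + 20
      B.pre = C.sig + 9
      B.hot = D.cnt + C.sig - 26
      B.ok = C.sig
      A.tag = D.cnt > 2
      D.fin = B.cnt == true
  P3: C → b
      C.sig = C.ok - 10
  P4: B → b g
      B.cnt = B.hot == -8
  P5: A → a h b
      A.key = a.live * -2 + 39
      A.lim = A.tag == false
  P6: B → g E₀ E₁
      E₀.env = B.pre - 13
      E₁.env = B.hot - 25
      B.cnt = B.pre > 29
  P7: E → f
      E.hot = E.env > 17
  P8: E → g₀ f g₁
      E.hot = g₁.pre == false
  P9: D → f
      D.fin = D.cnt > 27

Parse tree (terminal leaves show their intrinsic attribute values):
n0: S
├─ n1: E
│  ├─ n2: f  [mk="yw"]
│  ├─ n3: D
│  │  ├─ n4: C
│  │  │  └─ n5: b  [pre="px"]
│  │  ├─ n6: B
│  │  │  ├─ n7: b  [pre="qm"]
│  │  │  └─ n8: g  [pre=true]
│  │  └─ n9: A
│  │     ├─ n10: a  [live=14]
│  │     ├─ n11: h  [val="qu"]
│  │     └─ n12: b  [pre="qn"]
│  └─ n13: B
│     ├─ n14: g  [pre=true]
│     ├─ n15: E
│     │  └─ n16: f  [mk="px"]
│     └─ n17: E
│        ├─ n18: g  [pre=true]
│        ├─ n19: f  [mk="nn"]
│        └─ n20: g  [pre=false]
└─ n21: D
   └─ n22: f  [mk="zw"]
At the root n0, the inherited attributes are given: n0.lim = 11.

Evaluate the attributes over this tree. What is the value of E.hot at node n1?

1. n0.lim = 11  [given at root]
2. n1.env = 11  [11]
3. n2.mk = "yw"  [terminal]
4. n3.cnt = 3  [3]
5. n4.ok = 25  [D.cnt + 22]
6. n4.mk = 16  [D.cnt + 13]
7. n4.env = 17  [D.cnt * -1 + 20]
8. n5.pre = "px"  [terminal]
9. n4.sig = 15  [C.ok - 10]
10. n6.pre = 24  [C.sig + 9]
11. n6.hot = -8  [D.cnt + C.sig - 26]
12. n6.ok = 15  [C.sig]
13. n7.pre = "qm"  [terminal]
14. n8.pre = true  [terminal]
15. n6.cnt = true  [B.hot == -8]
16. n9.tag = true  [D.cnt > 2]
17. n10.live = 14  [terminal]
18. n11.val = "qu"  [terminal]
19. n12.pre = "qn"  [terminal]
20. n9.key = 11  [a.live * -2 + 39]
21. n9.lim = false  [A.tag == false]
22. n3.fin = true  [B.cnt == true]
23. n13.pre = 30  [E.env * 2 + 8]
24. n13.hot = 23  [23]
25. n13.ok = -9  [E.env * 3 - 42]
26. n14.pre = true  [terminal]
27. n15.env = 17  [B.pre - 13]
28. n16.mk = "px"  [terminal]
29. n15.hot = false  [E.env > 17]
30. n17.env = -2  [B.hot - 25]
31. n18.pre = true  [terminal]
32. n19.mk = "nn"  [terminal]
33. n20.pre = false  [terminal]
34. n17.hot = true  [g₁.pre == false]
35. n13.cnt = true  [B.pre > 29]
36. n1.hot = true  [D.fin and B.cnt]
37. n21.cnt = 28  [S.lim + 17]
38. n22.mk = "zw"  [terminal]
39. n21.fin = true  [D.cnt > 27]
40. n0.sig = true  [S.lim > 10]
41. n0.lab = "mz"  ["mz"]
42. n0.val = -6  [S.lim - 17]

true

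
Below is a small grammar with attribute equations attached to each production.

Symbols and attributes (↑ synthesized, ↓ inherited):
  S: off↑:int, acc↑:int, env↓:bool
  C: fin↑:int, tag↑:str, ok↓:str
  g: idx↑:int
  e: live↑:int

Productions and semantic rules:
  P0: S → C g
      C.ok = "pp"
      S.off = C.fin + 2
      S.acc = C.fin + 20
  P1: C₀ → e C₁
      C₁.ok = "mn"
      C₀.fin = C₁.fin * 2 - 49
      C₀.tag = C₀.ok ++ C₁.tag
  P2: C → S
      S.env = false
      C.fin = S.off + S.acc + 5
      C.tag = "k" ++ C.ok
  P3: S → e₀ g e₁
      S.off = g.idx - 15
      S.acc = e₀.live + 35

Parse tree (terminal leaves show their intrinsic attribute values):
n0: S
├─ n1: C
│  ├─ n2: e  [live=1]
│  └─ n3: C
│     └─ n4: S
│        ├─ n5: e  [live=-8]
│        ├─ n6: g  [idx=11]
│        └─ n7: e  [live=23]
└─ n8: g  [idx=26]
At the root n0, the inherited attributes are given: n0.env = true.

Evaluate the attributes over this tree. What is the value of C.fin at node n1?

7

1. n0.env = true  [given at root]
2. n1.ok = "pp"  ["pp"]
3. n2.live = 1  [terminal]
4. n3.ok = "mn"  ["mn"]
5. n4.env = false  [false]
6. n5.live = -8  [terminal]
7. n6.idx = 11  [terminal]
8. n7.live = 23  [terminal]
9. n4.off = -4  [g.idx - 15]
10. n4.acc = 27  [e₀.live + 35]
11. n3.fin = 28  [S.off + S.acc + 5]
12. n3.tag = "kmn"  ["k" ++ C.ok]
13. n1.fin = 7  [C₁.fin * 2 - 49]
14. n1.tag = "ppkmn"  [C₀.ok ++ C₁.tag]
15. n8.idx = 26  [terminal]
16. n0.off = 9  [C.fin + 2]
17. n0.acc = 27  [C.fin + 20]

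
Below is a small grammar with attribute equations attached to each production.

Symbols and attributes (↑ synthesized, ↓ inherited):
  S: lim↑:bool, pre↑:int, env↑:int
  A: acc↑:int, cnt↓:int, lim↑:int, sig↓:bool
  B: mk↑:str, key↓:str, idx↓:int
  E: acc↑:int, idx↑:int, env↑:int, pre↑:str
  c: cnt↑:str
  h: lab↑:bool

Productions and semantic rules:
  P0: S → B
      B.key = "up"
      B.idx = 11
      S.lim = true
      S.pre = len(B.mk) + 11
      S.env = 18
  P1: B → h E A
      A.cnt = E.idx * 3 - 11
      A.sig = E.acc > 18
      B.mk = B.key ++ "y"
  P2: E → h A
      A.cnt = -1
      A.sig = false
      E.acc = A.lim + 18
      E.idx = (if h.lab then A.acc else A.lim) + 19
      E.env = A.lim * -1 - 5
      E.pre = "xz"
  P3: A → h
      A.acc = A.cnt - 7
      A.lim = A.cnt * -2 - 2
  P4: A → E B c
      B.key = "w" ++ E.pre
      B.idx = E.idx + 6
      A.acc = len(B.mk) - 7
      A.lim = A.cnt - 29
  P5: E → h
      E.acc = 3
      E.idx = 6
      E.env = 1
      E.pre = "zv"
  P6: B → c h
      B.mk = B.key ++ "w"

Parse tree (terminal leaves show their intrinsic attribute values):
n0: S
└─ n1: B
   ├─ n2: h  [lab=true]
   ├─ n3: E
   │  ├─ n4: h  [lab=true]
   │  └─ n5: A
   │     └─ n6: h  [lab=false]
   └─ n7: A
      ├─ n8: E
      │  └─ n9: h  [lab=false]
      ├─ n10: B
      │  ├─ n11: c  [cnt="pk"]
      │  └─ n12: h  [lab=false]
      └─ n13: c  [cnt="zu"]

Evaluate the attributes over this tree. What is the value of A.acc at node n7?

1. n1.key = "up"  ["up"]
2. n1.idx = 11  [11]
3. n2.lab = true  [terminal]
4. n4.lab = true  [terminal]
5. n5.cnt = -1  [-1]
6. n5.sig = false  [false]
7. n6.lab = false  [terminal]
8. n5.acc = -8  [A.cnt - 7]
9. n5.lim = 0  [A.cnt * -2 - 2]
10. n3.acc = 18  [A.lim + 18]
11. n3.idx = 11  [(if h.lab then A.acc else A.lim) + 19]
12. n3.env = -5  [A.lim * -1 - 5]
13. n3.pre = "xz"  ["xz"]
14. n7.cnt = 22  [E.idx * 3 - 11]
15. n7.sig = false  [E.acc > 18]
16. n9.lab = false  [terminal]
17. n8.acc = 3  [3]
18. n8.idx = 6  [6]
19. n8.env = 1  [1]
20. n8.pre = "zv"  ["zv"]
21. n10.key = "wzv"  ["w" ++ E.pre]
22. n10.idx = 12  [E.idx + 6]
23. n11.cnt = "pk"  [terminal]
24. n12.lab = false  [terminal]
25. n10.mk = "wzvw"  [B.key ++ "w"]
26. n13.cnt = "zu"  [terminal]
27. n7.acc = -3  [len(B.mk) - 7]
28. n7.lim = -7  [A.cnt - 29]
29. n1.mk = "upy"  [B.key ++ "y"]
30. n0.lim = true  [true]
31. n0.pre = 14  [len(B.mk) + 11]
32. n0.env = 18  [18]

-3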